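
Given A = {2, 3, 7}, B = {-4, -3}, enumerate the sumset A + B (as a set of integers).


A + B = {a + b : a ∈ A, b ∈ B}.
Enumerate all |A|·|B| = 3·2 = 6 pairs (a, b) and collect distinct sums.
a = 2: 2+-4=-2, 2+-3=-1
a = 3: 3+-4=-1, 3+-3=0
a = 7: 7+-4=3, 7+-3=4
Collecting distinct sums: A + B = {-2, -1, 0, 3, 4}
|A + B| = 5

A + B = {-2, -1, 0, 3, 4}


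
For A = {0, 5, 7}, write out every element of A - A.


A - A = {a - a' : a, a' ∈ A}.
Compute a - a' for each ordered pair (a, a'):
a = 0: 0-0=0, 0-5=-5, 0-7=-7
a = 5: 5-0=5, 5-5=0, 5-7=-2
a = 7: 7-0=7, 7-5=2, 7-7=0
Collecting distinct values (and noting 0 appears from a-a):
A - A = {-7, -5, -2, 0, 2, 5, 7}
|A - A| = 7

A - A = {-7, -5, -2, 0, 2, 5, 7}


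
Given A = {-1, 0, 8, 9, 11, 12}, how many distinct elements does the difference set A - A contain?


A - A = {a - a' : a, a' ∈ A}; |A| = 6.
Bounds: 2|A|-1 ≤ |A - A| ≤ |A|² - |A| + 1, i.e. 11 ≤ |A - A| ≤ 31.
Note: 0 ∈ A - A always (from a - a). The set is symmetric: if d ∈ A - A then -d ∈ A - A.
Enumerate nonzero differences d = a - a' with a > a' (then include -d):
Positive differences: {1, 2, 3, 4, 8, 9, 10, 11, 12, 13}
Full difference set: {0} ∪ (positive diffs) ∪ (negative diffs).
|A - A| = 1 + 2·10 = 21 (matches direct enumeration: 21).

|A - A| = 21


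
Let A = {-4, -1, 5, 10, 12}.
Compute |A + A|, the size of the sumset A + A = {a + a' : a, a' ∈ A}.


A + A = {a + a' : a, a' ∈ A}; |A| = 5.
General bounds: 2|A| - 1 ≤ |A + A| ≤ |A|(|A|+1)/2, i.e. 9 ≤ |A + A| ≤ 15.
Lower bound 2|A|-1 is attained iff A is an arithmetic progression.
Enumerate sums a + a' for a ≤ a' (symmetric, so this suffices):
a = -4: -4+-4=-8, -4+-1=-5, -4+5=1, -4+10=6, -4+12=8
a = -1: -1+-1=-2, -1+5=4, -1+10=9, -1+12=11
a = 5: 5+5=10, 5+10=15, 5+12=17
a = 10: 10+10=20, 10+12=22
a = 12: 12+12=24
Distinct sums: {-8, -5, -2, 1, 4, 6, 8, 9, 10, 11, 15, 17, 20, 22, 24}
|A + A| = 15

|A + A| = 15


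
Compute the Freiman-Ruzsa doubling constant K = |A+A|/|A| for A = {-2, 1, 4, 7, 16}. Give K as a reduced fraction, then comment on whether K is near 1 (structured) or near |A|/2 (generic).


|A| = 5.
Compute A + A by enumerating all 25 pairs.
A + A = {-4, -1, 2, 5, 8, 11, 14, 17, 20, 23, 32}, so |A + A| = 11.
K = |A + A| / |A| = 11/5 (already in lowest terms) ≈ 2.2000.
Reference: AP of size 5 gives K = 9/5 ≈ 1.8000; a fully generic set of size 5 gives K ≈ 3.0000.

|A| = 5, |A + A| = 11, K = 11/5.


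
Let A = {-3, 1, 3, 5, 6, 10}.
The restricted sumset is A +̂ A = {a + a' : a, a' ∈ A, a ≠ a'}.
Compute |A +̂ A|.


Restricted sumset: A +̂ A = {a + a' : a ∈ A, a' ∈ A, a ≠ a'}.
Equivalently, take A + A and drop any sum 2a that is achievable ONLY as a + a for a ∈ A (i.e. sums representable only with equal summands).
Enumerate pairs (a, a') with a < a' (symmetric, so each unordered pair gives one sum; this covers all a ≠ a'):
  -3 + 1 = -2
  -3 + 3 = 0
  -3 + 5 = 2
  -3 + 6 = 3
  -3 + 10 = 7
  1 + 3 = 4
  1 + 5 = 6
  1 + 6 = 7
  1 + 10 = 11
  3 + 5 = 8
  3 + 6 = 9
  3 + 10 = 13
  5 + 6 = 11
  5 + 10 = 15
  6 + 10 = 16
Collected distinct sums: {-2, 0, 2, 3, 4, 6, 7, 8, 9, 11, 13, 15, 16}
|A +̂ A| = 13
(Reference bound: |A +̂ A| ≥ 2|A| - 3 for |A| ≥ 2, with |A| = 6 giving ≥ 9.)

|A +̂ A| = 13


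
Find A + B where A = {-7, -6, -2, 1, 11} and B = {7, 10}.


A + B = {a + b : a ∈ A, b ∈ B}.
Enumerate all |A|·|B| = 5·2 = 10 pairs (a, b) and collect distinct sums.
a = -7: -7+7=0, -7+10=3
a = -6: -6+7=1, -6+10=4
a = -2: -2+7=5, -2+10=8
a = 1: 1+7=8, 1+10=11
a = 11: 11+7=18, 11+10=21
Collecting distinct sums: A + B = {0, 1, 3, 4, 5, 8, 11, 18, 21}
|A + B| = 9

A + B = {0, 1, 3, 4, 5, 8, 11, 18, 21}


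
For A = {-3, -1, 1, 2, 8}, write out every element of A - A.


A - A = {a - a' : a, a' ∈ A}.
Compute a - a' for each ordered pair (a, a'):
a = -3: -3--3=0, -3--1=-2, -3-1=-4, -3-2=-5, -3-8=-11
a = -1: -1--3=2, -1--1=0, -1-1=-2, -1-2=-3, -1-8=-9
a = 1: 1--3=4, 1--1=2, 1-1=0, 1-2=-1, 1-8=-7
a = 2: 2--3=5, 2--1=3, 2-1=1, 2-2=0, 2-8=-6
a = 8: 8--3=11, 8--1=9, 8-1=7, 8-2=6, 8-8=0
Collecting distinct values (and noting 0 appears from a-a):
A - A = {-11, -9, -7, -6, -5, -4, -3, -2, -1, 0, 1, 2, 3, 4, 5, 6, 7, 9, 11}
|A - A| = 19

A - A = {-11, -9, -7, -6, -5, -4, -3, -2, -1, 0, 1, 2, 3, 4, 5, 6, 7, 9, 11}


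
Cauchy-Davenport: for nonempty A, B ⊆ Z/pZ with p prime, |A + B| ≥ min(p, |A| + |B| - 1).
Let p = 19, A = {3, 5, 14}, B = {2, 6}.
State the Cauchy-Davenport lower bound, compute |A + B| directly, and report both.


Cauchy-Davenport: |A + B| ≥ min(p, |A| + |B| - 1) for A, B nonempty in Z/pZ.
|A| = 3, |B| = 2, p = 19.
CD lower bound = min(19, 3 + 2 - 1) = min(19, 4) = 4.
Compute A + B mod 19 directly:
a = 3: 3+2=5, 3+6=9
a = 5: 5+2=7, 5+6=11
a = 14: 14+2=16, 14+6=1
A + B = {1, 5, 7, 9, 11, 16}, so |A + B| = 6.
Verify: 6 ≥ 4? Yes ✓.

CD lower bound = 4, actual |A + B| = 6.


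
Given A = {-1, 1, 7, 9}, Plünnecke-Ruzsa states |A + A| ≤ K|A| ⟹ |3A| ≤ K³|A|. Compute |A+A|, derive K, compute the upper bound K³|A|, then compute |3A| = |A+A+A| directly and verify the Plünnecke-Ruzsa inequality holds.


|A| = 4.
Step 1: Compute A + A by enumerating all 16 pairs.
A + A = {-2, 0, 2, 6, 8, 10, 14, 16, 18}, so |A + A| = 9.
Step 2: Doubling constant K = |A + A|/|A| = 9/4 = 9/4 ≈ 2.2500.
Step 3: Plünnecke-Ruzsa gives |3A| ≤ K³·|A| = (2.2500)³ · 4 ≈ 45.5625.
Step 4: Compute 3A = A + A + A directly by enumerating all triples (a,b,c) ∈ A³; |3A| = 16.
Step 5: Check 16 ≤ 45.5625? Yes ✓.

K = 9/4, Plünnecke-Ruzsa bound K³|A| ≈ 45.5625, |3A| = 16, inequality holds.


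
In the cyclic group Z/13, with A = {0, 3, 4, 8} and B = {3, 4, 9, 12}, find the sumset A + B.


Work in Z/13Z: reduce every sum a + b modulo 13.
Enumerate all 16 pairs:
a = 0: 0+3=3, 0+4=4, 0+9=9, 0+12=12
a = 3: 3+3=6, 3+4=7, 3+9=12, 3+12=2
a = 4: 4+3=7, 4+4=8, 4+9=0, 4+12=3
a = 8: 8+3=11, 8+4=12, 8+9=4, 8+12=7
Distinct residues collected: {0, 2, 3, 4, 6, 7, 8, 9, 11, 12}
|A + B| = 10 (out of 13 total residues).

A + B = {0, 2, 3, 4, 6, 7, 8, 9, 11, 12}


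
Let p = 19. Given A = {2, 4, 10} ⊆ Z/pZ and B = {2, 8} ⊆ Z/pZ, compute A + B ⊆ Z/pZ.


Work in Z/19Z: reduce every sum a + b modulo 19.
Enumerate all 6 pairs:
a = 2: 2+2=4, 2+8=10
a = 4: 4+2=6, 4+8=12
a = 10: 10+2=12, 10+8=18
Distinct residues collected: {4, 6, 10, 12, 18}
|A + B| = 5 (out of 19 total residues).

A + B = {4, 6, 10, 12, 18}


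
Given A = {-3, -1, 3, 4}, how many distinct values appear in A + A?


A + A = {a + a' : a, a' ∈ A}; |A| = 4.
General bounds: 2|A| - 1 ≤ |A + A| ≤ |A|(|A|+1)/2, i.e. 7 ≤ |A + A| ≤ 10.
Lower bound 2|A|-1 is attained iff A is an arithmetic progression.
Enumerate sums a + a' for a ≤ a' (symmetric, so this suffices):
a = -3: -3+-3=-6, -3+-1=-4, -3+3=0, -3+4=1
a = -1: -1+-1=-2, -1+3=2, -1+4=3
a = 3: 3+3=6, 3+4=7
a = 4: 4+4=8
Distinct sums: {-6, -4, -2, 0, 1, 2, 3, 6, 7, 8}
|A + A| = 10

|A + A| = 10


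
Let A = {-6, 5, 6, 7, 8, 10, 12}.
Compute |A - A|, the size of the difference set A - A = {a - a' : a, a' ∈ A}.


A - A = {a - a' : a, a' ∈ A}; |A| = 7.
Bounds: 2|A|-1 ≤ |A - A| ≤ |A|² - |A| + 1, i.e. 13 ≤ |A - A| ≤ 43.
Note: 0 ∈ A - A always (from a - a). The set is symmetric: if d ∈ A - A then -d ∈ A - A.
Enumerate nonzero differences d = a - a' with a > a' (then include -d):
Positive differences: {1, 2, 3, 4, 5, 6, 7, 11, 12, 13, 14, 16, 18}
Full difference set: {0} ∪ (positive diffs) ∪ (negative diffs).
|A - A| = 1 + 2·13 = 27 (matches direct enumeration: 27).

|A - A| = 27


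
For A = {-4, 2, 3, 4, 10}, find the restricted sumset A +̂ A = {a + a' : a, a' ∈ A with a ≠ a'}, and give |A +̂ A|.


Restricted sumset: A +̂ A = {a + a' : a ∈ A, a' ∈ A, a ≠ a'}.
Equivalently, take A + A and drop any sum 2a that is achievable ONLY as a + a for a ∈ A (i.e. sums representable only with equal summands).
Enumerate pairs (a, a') with a < a' (symmetric, so each unordered pair gives one sum; this covers all a ≠ a'):
  -4 + 2 = -2
  -4 + 3 = -1
  -4 + 4 = 0
  -4 + 10 = 6
  2 + 3 = 5
  2 + 4 = 6
  2 + 10 = 12
  3 + 4 = 7
  3 + 10 = 13
  4 + 10 = 14
Collected distinct sums: {-2, -1, 0, 5, 6, 7, 12, 13, 14}
|A +̂ A| = 9
(Reference bound: |A +̂ A| ≥ 2|A| - 3 for |A| ≥ 2, with |A| = 5 giving ≥ 7.)

|A +̂ A| = 9


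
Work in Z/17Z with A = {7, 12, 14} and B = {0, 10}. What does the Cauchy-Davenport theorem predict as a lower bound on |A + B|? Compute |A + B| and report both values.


Cauchy-Davenport: |A + B| ≥ min(p, |A| + |B| - 1) for A, B nonempty in Z/pZ.
|A| = 3, |B| = 2, p = 17.
CD lower bound = min(17, 3 + 2 - 1) = min(17, 4) = 4.
Compute A + B mod 17 directly:
a = 7: 7+0=7, 7+10=0
a = 12: 12+0=12, 12+10=5
a = 14: 14+0=14, 14+10=7
A + B = {0, 5, 7, 12, 14}, so |A + B| = 5.
Verify: 5 ≥ 4? Yes ✓.

CD lower bound = 4, actual |A + B| = 5.


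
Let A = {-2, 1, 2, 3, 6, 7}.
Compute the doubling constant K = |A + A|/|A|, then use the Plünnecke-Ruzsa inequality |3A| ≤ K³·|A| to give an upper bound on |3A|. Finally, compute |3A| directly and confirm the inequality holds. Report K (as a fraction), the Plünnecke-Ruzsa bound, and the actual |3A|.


|A| = 6.
Step 1: Compute A + A by enumerating all 36 pairs.
A + A = {-4, -1, 0, 1, 2, 3, 4, 5, 6, 7, 8, 9, 10, 12, 13, 14}, so |A + A| = 16.
Step 2: Doubling constant K = |A + A|/|A| = 16/6 = 16/6 ≈ 2.6667.
Step 3: Plünnecke-Ruzsa gives |3A| ≤ K³·|A| = (2.6667)³ · 6 ≈ 113.7778.
Step 4: Compute 3A = A + A + A directly by enumerating all triples (a,b,c) ∈ A³; |3A| = 26.
Step 5: Check 26 ≤ 113.7778? Yes ✓.

K = 16/6, Plünnecke-Ruzsa bound K³|A| ≈ 113.7778, |3A| = 26, inequality holds.


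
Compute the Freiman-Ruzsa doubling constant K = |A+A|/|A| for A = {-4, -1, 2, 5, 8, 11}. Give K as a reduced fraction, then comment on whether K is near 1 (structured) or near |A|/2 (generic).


|A| = 6.
Compute A + A by enumerating all 36 pairs.
A + A = {-8, -5, -2, 1, 4, 7, 10, 13, 16, 19, 22}, so |A + A| = 11.
K = |A + A| / |A| = 11/6 (already in lowest terms) ≈ 1.8333.
Reference: AP of size 6 gives K = 11/6 ≈ 1.8333; a fully generic set of size 6 gives K ≈ 3.5000.

|A| = 6, |A + A| = 11, K = 11/6.


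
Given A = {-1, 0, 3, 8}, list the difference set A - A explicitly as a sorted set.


A - A = {a - a' : a, a' ∈ A}.
Compute a - a' for each ordered pair (a, a'):
a = -1: -1--1=0, -1-0=-1, -1-3=-4, -1-8=-9
a = 0: 0--1=1, 0-0=0, 0-3=-3, 0-8=-8
a = 3: 3--1=4, 3-0=3, 3-3=0, 3-8=-5
a = 8: 8--1=9, 8-0=8, 8-3=5, 8-8=0
Collecting distinct values (and noting 0 appears from a-a):
A - A = {-9, -8, -5, -4, -3, -1, 0, 1, 3, 4, 5, 8, 9}
|A - A| = 13

A - A = {-9, -8, -5, -4, -3, -1, 0, 1, 3, 4, 5, 8, 9}


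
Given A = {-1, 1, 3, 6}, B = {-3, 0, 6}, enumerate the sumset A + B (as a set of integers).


A + B = {a + b : a ∈ A, b ∈ B}.
Enumerate all |A|·|B| = 4·3 = 12 pairs (a, b) and collect distinct sums.
a = -1: -1+-3=-4, -1+0=-1, -1+6=5
a = 1: 1+-3=-2, 1+0=1, 1+6=7
a = 3: 3+-3=0, 3+0=3, 3+6=9
a = 6: 6+-3=3, 6+0=6, 6+6=12
Collecting distinct sums: A + B = {-4, -2, -1, 0, 1, 3, 5, 6, 7, 9, 12}
|A + B| = 11

A + B = {-4, -2, -1, 0, 1, 3, 5, 6, 7, 9, 12}


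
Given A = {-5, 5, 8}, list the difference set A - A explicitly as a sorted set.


A - A = {a - a' : a, a' ∈ A}.
Compute a - a' for each ordered pair (a, a'):
a = -5: -5--5=0, -5-5=-10, -5-8=-13
a = 5: 5--5=10, 5-5=0, 5-8=-3
a = 8: 8--5=13, 8-5=3, 8-8=0
Collecting distinct values (and noting 0 appears from a-a):
A - A = {-13, -10, -3, 0, 3, 10, 13}
|A - A| = 7

A - A = {-13, -10, -3, 0, 3, 10, 13}


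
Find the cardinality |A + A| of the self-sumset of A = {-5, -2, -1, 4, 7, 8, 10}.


A + A = {a + a' : a, a' ∈ A}; |A| = 7.
General bounds: 2|A| - 1 ≤ |A + A| ≤ |A|(|A|+1)/2, i.e. 13 ≤ |A + A| ≤ 28.
Lower bound 2|A|-1 is attained iff A is an arithmetic progression.
Enumerate sums a + a' for a ≤ a' (symmetric, so this suffices):
a = -5: -5+-5=-10, -5+-2=-7, -5+-1=-6, -5+4=-1, -5+7=2, -5+8=3, -5+10=5
a = -2: -2+-2=-4, -2+-1=-3, -2+4=2, -2+7=5, -2+8=6, -2+10=8
a = -1: -1+-1=-2, -1+4=3, -1+7=6, -1+8=7, -1+10=9
a = 4: 4+4=8, 4+7=11, 4+8=12, 4+10=14
a = 7: 7+7=14, 7+8=15, 7+10=17
a = 8: 8+8=16, 8+10=18
a = 10: 10+10=20
Distinct sums: {-10, -7, -6, -4, -3, -2, -1, 2, 3, 5, 6, 7, 8, 9, 11, 12, 14, 15, 16, 17, 18, 20}
|A + A| = 22

|A + A| = 22


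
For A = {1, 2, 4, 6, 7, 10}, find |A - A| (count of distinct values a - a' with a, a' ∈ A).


A - A = {a - a' : a, a' ∈ A}; |A| = 6.
Bounds: 2|A|-1 ≤ |A - A| ≤ |A|² - |A| + 1, i.e. 11 ≤ |A - A| ≤ 31.
Note: 0 ∈ A - A always (from a - a). The set is symmetric: if d ∈ A - A then -d ∈ A - A.
Enumerate nonzero differences d = a - a' with a > a' (then include -d):
Positive differences: {1, 2, 3, 4, 5, 6, 8, 9}
Full difference set: {0} ∪ (positive diffs) ∪ (negative diffs).
|A - A| = 1 + 2·8 = 17 (matches direct enumeration: 17).

|A - A| = 17


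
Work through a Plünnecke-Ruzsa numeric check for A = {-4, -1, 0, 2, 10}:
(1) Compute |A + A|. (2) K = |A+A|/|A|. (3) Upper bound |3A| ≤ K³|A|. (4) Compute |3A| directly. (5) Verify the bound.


|A| = 5.
Step 1: Compute A + A by enumerating all 25 pairs.
A + A = {-8, -5, -4, -2, -1, 0, 1, 2, 4, 6, 9, 10, 12, 20}, so |A + A| = 14.
Step 2: Doubling constant K = |A + A|/|A| = 14/5 = 14/5 ≈ 2.8000.
Step 3: Plünnecke-Ruzsa gives |3A| ≤ K³·|A| = (2.8000)³ · 5 ≈ 109.7600.
Step 4: Compute 3A = A + A + A directly by enumerating all triples (a,b,c) ∈ A³; |3A| = 27.
Step 5: Check 27 ≤ 109.7600? Yes ✓.

K = 14/5, Plünnecke-Ruzsa bound K³|A| ≈ 109.7600, |3A| = 27, inequality holds.


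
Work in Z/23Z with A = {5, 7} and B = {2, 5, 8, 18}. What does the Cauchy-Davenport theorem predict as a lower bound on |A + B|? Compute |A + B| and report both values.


Cauchy-Davenport: |A + B| ≥ min(p, |A| + |B| - 1) for A, B nonempty in Z/pZ.
|A| = 2, |B| = 4, p = 23.
CD lower bound = min(23, 2 + 4 - 1) = min(23, 5) = 5.
Compute A + B mod 23 directly:
a = 5: 5+2=7, 5+5=10, 5+8=13, 5+18=0
a = 7: 7+2=9, 7+5=12, 7+8=15, 7+18=2
A + B = {0, 2, 7, 9, 10, 12, 13, 15}, so |A + B| = 8.
Verify: 8 ≥ 5? Yes ✓.

CD lower bound = 5, actual |A + B| = 8.


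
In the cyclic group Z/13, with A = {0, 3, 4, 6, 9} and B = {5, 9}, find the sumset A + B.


Work in Z/13Z: reduce every sum a + b modulo 13.
Enumerate all 10 pairs:
a = 0: 0+5=5, 0+9=9
a = 3: 3+5=8, 3+9=12
a = 4: 4+5=9, 4+9=0
a = 6: 6+5=11, 6+9=2
a = 9: 9+5=1, 9+9=5
Distinct residues collected: {0, 1, 2, 5, 8, 9, 11, 12}
|A + B| = 8 (out of 13 total residues).

A + B = {0, 1, 2, 5, 8, 9, 11, 12}


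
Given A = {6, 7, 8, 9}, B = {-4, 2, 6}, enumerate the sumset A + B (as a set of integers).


A + B = {a + b : a ∈ A, b ∈ B}.
Enumerate all |A|·|B| = 4·3 = 12 pairs (a, b) and collect distinct sums.
a = 6: 6+-4=2, 6+2=8, 6+6=12
a = 7: 7+-4=3, 7+2=9, 7+6=13
a = 8: 8+-4=4, 8+2=10, 8+6=14
a = 9: 9+-4=5, 9+2=11, 9+6=15
Collecting distinct sums: A + B = {2, 3, 4, 5, 8, 9, 10, 11, 12, 13, 14, 15}
|A + B| = 12

A + B = {2, 3, 4, 5, 8, 9, 10, 11, 12, 13, 14, 15}


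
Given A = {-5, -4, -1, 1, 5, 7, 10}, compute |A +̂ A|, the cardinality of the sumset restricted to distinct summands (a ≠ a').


Restricted sumset: A +̂ A = {a + a' : a ∈ A, a' ∈ A, a ≠ a'}.
Equivalently, take A + A and drop any sum 2a that is achievable ONLY as a + a for a ∈ A (i.e. sums representable only with equal summands).
Enumerate pairs (a, a') with a < a' (symmetric, so each unordered pair gives one sum; this covers all a ≠ a'):
  -5 + -4 = -9
  -5 + -1 = -6
  -5 + 1 = -4
  -5 + 5 = 0
  -5 + 7 = 2
  -5 + 10 = 5
  -4 + -1 = -5
  -4 + 1 = -3
  -4 + 5 = 1
  -4 + 7 = 3
  -4 + 10 = 6
  -1 + 1 = 0
  -1 + 5 = 4
  -1 + 7 = 6
  -1 + 10 = 9
  1 + 5 = 6
  1 + 7 = 8
  1 + 10 = 11
  5 + 7 = 12
  5 + 10 = 15
  7 + 10 = 17
Collected distinct sums: {-9, -6, -5, -4, -3, 0, 1, 2, 3, 4, 5, 6, 8, 9, 11, 12, 15, 17}
|A +̂ A| = 18
(Reference bound: |A +̂ A| ≥ 2|A| - 3 for |A| ≥ 2, with |A| = 7 giving ≥ 11.)

|A +̂ A| = 18


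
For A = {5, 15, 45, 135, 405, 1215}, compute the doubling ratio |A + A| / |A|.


|A| = 6.
Compute A + A by enumerating all 36 pairs.
A + A = {10, 20, 30, 50, 60, 90, 140, 150, 180, 270, 410, 420, 450, 540, 810, 1220, 1230, 1260, 1350, 1620, 2430}, so |A + A| = 21.
K = |A + A| / |A| = 21/6 = 7/2 ≈ 3.5000.
Reference: AP of size 6 gives K = 11/6 ≈ 1.8333; a fully generic set of size 6 gives K ≈ 3.5000.

|A| = 6, |A + A| = 21, K = 21/6 = 7/2.


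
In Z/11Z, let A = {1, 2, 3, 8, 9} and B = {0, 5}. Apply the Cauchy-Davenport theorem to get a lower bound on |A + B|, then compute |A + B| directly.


Cauchy-Davenport: |A + B| ≥ min(p, |A| + |B| - 1) for A, B nonempty in Z/pZ.
|A| = 5, |B| = 2, p = 11.
CD lower bound = min(11, 5 + 2 - 1) = min(11, 6) = 6.
Compute A + B mod 11 directly:
a = 1: 1+0=1, 1+5=6
a = 2: 2+0=2, 2+5=7
a = 3: 3+0=3, 3+5=8
a = 8: 8+0=8, 8+5=2
a = 9: 9+0=9, 9+5=3
A + B = {1, 2, 3, 6, 7, 8, 9}, so |A + B| = 7.
Verify: 7 ≥ 6? Yes ✓.

CD lower bound = 6, actual |A + B| = 7.


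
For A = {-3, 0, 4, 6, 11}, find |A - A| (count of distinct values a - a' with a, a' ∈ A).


A - A = {a - a' : a, a' ∈ A}; |A| = 5.
Bounds: 2|A|-1 ≤ |A - A| ≤ |A|² - |A| + 1, i.e. 9 ≤ |A - A| ≤ 21.
Note: 0 ∈ A - A always (from a - a). The set is symmetric: if d ∈ A - A then -d ∈ A - A.
Enumerate nonzero differences d = a - a' with a > a' (then include -d):
Positive differences: {2, 3, 4, 5, 6, 7, 9, 11, 14}
Full difference set: {0} ∪ (positive diffs) ∪ (negative diffs).
|A - A| = 1 + 2·9 = 19 (matches direct enumeration: 19).

|A - A| = 19


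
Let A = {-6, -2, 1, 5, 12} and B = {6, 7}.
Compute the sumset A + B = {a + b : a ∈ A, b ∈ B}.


A + B = {a + b : a ∈ A, b ∈ B}.
Enumerate all |A|·|B| = 5·2 = 10 pairs (a, b) and collect distinct sums.
a = -6: -6+6=0, -6+7=1
a = -2: -2+6=4, -2+7=5
a = 1: 1+6=7, 1+7=8
a = 5: 5+6=11, 5+7=12
a = 12: 12+6=18, 12+7=19
Collecting distinct sums: A + B = {0, 1, 4, 5, 7, 8, 11, 12, 18, 19}
|A + B| = 10

A + B = {0, 1, 4, 5, 7, 8, 11, 12, 18, 19}


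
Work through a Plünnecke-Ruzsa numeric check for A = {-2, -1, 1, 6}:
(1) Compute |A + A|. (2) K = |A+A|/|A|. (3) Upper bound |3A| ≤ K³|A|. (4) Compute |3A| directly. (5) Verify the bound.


|A| = 4.
Step 1: Compute A + A by enumerating all 16 pairs.
A + A = {-4, -3, -2, -1, 0, 2, 4, 5, 7, 12}, so |A + A| = 10.
Step 2: Doubling constant K = |A + A|/|A| = 10/4 = 10/4 ≈ 2.5000.
Step 3: Plünnecke-Ruzsa gives |3A| ≤ K³·|A| = (2.5000)³ · 4 ≈ 62.5000.
Step 4: Compute 3A = A + A + A directly by enumerating all triples (a,b,c) ∈ A³; |3A| = 18.
Step 5: Check 18 ≤ 62.5000? Yes ✓.

K = 10/4, Plünnecke-Ruzsa bound K³|A| ≈ 62.5000, |3A| = 18, inequality holds.


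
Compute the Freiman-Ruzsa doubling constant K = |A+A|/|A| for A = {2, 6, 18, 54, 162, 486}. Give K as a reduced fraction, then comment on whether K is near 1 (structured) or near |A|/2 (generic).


|A| = 6.
Compute A + A by enumerating all 36 pairs.
A + A = {4, 8, 12, 20, 24, 36, 56, 60, 72, 108, 164, 168, 180, 216, 324, 488, 492, 504, 540, 648, 972}, so |A + A| = 21.
K = |A + A| / |A| = 21/6 = 7/2 ≈ 3.5000.
Reference: AP of size 6 gives K = 11/6 ≈ 1.8333; a fully generic set of size 6 gives K ≈ 3.5000.

|A| = 6, |A + A| = 21, K = 21/6 = 7/2.


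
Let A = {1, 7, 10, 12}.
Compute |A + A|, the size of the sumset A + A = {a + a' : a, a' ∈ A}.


A + A = {a + a' : a, a' ∈ A}; |A| = 4.
General bounds: 2|A| - 1 ≤ |A + A| ≤ |A|(|A|+1)/2, i.e. 7 ≤ |A + A| ≤ 10.
Lower bound 2|A|-1 is attained iff A is an arithmetic progression.
Enumerate sums a + a' for a ≤ a' (symmetric, so this suffices):
a = 1: 1+1=2, 1+7=8, 1+10=11, 1+12=13
a = 7: 7+7=14, 7+10=17, 7+12=19
a = 10: 10+10=20, 10+12=22
a = 12: 12+12=24
Distinct sums: {2, 8, 11, 13, 14, 17, 19, 20, 22, 24}
|A + A| = 10

|A + A| = 10


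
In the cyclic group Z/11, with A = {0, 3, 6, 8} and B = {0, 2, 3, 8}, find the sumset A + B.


Work in Z/11Z: reduce every sum a + b modulo 11.
Enumerate all 16 pairs:
a = 0: 0+0=0, 0+2=2, 0+3=3, 0+8=8
a = 3: 3+0=3, 3+2=5, 3+3=6, 3+8=0
a = 6: 6+0=6, 6+2=8, 6+3=9, 6+8=3
a = 8: 8+0=8, 8+2=10, 8+3=0, 8+8=5
Distinct residues collected: {0, 2, 3, 5, 6, 8, 9, 10}
|A + B| = 8 (out of 11 total residues).

A + B = {0, 2, 3, 5, 6, 8, 9, 10}


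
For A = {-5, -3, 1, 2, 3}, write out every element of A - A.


A - A = {a - a' : a, a' ∈ A}.
Compute a - a' for each ordered pair (a, a'):
a = -5: -5--5=0, -5--3=-2, -5-1=-6, -5-2=-7, -5-3=-8
a = -3: -3--5=2, -3--3=0, -3-1=-4, -3-2=-5, -3-3=-6
a = 1: 1--5=6, 1--3=4, 1-1=0, 1-2=-1, 1-3=-2
a = 2: 2--5=7, 2--3=5, 2-1=1, 2-2=0, 2-3=-1
a = 3: 3--5=8, 3--3=6, 3-1=2, 3-2=1, 3-3=0
Collecting distinct values (and noting 0 appears from a-a):
A - A = {-8, -7, -6, -5, -4, -2, -1, 0, 1, 2, 4, 5, 6, 7, 8}
|A - A| = 15

A - A = {-8, -7, -6, -5, -4, -2, -1, 0, 1, 2, 4, 5, 6, 7, 8}


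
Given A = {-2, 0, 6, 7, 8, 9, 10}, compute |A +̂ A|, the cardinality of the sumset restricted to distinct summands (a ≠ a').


Restricted sumset: A +̂ A = {a + a' : a ∈ A, a' ∈ A, a ≠ a'}.
Equivalently, take A + A and drop any sum 2a that is achievable ONLY as a + a for a ∈ A (i.e. sums representable only with equal summands).
Enumerate pairs (a, a') with a < a' (symmetric, so each unordered pair gives one sum; this covers all a ≠ a'):
  -2 + 0 = -2
  -2 + 6 = 4
  -2 + 7 = 5
  -2 + 8 = 6
  -2 + 9 = 7
  -2 + 10 = 8
  0 + 6 = 6
  0 + 7 = 7
  0 + 8 = 8
  0 + 9 = 9
  0 + 10 = 10
  6 + 7 = 13
  6 + 8 = 14
  6 + 9 = 15
  6 + 10 = 16
  7 + 8 = 15
  7 + 9 = 16
  7 + 10 = 17
  8 + 9 = 17
  8 + 10 = 18
  9 + 10 = 19
Collected distinct sums: {-2, 4, 5, 6, 7, 8, 9, 10, 13, 14, 15, 16, 17, 18, 19}
|A +̂ A| = 15
(Reference bound: |A +̂ A| ≥ 2|A| - 3 for |A| ≥ 2, with |A| = 7 giving ≥ 11.)

|A +̂ A| = 15


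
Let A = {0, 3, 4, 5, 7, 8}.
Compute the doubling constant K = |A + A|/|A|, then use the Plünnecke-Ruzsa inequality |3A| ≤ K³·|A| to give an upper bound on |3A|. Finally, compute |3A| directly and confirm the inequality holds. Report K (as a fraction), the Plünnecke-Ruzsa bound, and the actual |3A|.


|A| = 6.
Step 1: Compute A + A by enumerating all 36 pairs.
A + A = {0, 3, 4, 5, 6, 7, 8, 9, 10, 11, 12, 13, 14, 15, 16}, so |A + A| = 15.
Step 2: Doubling constant K = |A + A|/|A| = 15/6 = 15/6 ≈ 2.5000.
Step 3: Plünnecke-Ruzsa gives |3A| ≤ K³·|A| = (2.5000)³ · 6 ≈ 93.7500.
Step 4: Compute 3A = A + A + A directly by enumerating all triples (a,b,c) ∈ A³; |3A| = 23.
Step 5: Check 23 ≤ 93.7500? Yes ✓.

K = 15/6, Plünnecke-Ruzsa bound K³|A| ≈ 93.7500, |3A| = 23, inequality holds.


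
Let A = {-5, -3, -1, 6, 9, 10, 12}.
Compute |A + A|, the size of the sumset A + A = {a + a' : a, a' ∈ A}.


A + A = {a + a' : a, a' ∈ A}; |A| = 7.
General bounds: 2|A| - 1 ≤ |A + A| ≤ |A|(|A|+1)/2, i.e. 13 ≤ |A + A| ≤ 28.
Lower bound 2|A|-1 is attained iff A is an arithmetic progression.
Enumerate sums a + a' for a ≤ a' (symmetric, so this suffices):
a = -5: -5+-5=-10, -5+-3=-8, -5+-1=-6, -5+6=1, -5+9=4, -5+10=5, -5+12=7
a = -3: -3+-3=-6, -3+-1=-4, -3+6=3, -3+9=6, -3+10=7, -3+12=9
a = -1: -1+-1=-2, -1+6=5, -1+9=8, -1+10=9, -1+12=11
a = 6: 6+6=12, 6+9=15, 6+10=16, 6+12=18
a = 9: 9+9=18, 9+10=19, 9+12=21
a = 10: 10+10=20, 10+12=22
a = 12: 12+12=24
Distinct sums: {-10, -8, -6, -4, -2, 1, 3, 4, 5, 6, 7, 8, 9, 11, 12, 15, 16, 18, 19, 20, 21, 22, 24}
|A + A| = 23

|A + A| = 23


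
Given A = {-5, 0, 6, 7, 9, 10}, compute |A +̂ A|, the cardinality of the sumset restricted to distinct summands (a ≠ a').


Restricted sumset: A +̂ A = {a + a' : a ∈ A, a' ∈ A, a ≠ a'}.
Equivalently, take A + A and drop any sum 2a that is achievable ONLY as a + a for a ∈ A (i.e. sums representable only with equal summands).
Enumerate pairs (a, a') with a < a' (symmetric, so each unordered pair gives one sum; this covers all a ≠ a'):
  -5 + 0 = -5
  -5 + 6 = 1
  -5 + 7 = 2
  -5 + 9 = 4
  -5 + 10 = 5
  0 + 6 = 6
  0 + 7 = 7
  0 + 9 = 9
  0 + 10 = 10
  6 + 7 = 13
  6 + 9 = 15
  6 + 10 = 16
  7 + 9 = 16
  7 + 10 = 17
  9 + 10 = 19
Collected distinct sums: {-5, 1, 2, 4, 5, 6, 7, 9, 10, 13, 15, 16, 17, 19}
|A +̂ A| = 14
(Reference bound: |A +̂ A| ≥ 2|A| - 3 for |A| ≥ 2, with |A| = 6 giving ≥ 9.)

|A +̂ A| = 14


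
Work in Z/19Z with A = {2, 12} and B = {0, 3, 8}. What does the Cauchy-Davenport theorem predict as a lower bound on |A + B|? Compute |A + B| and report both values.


Cauchy-Davenport: |A + B| ≥ min(p, |A| + |B| - 1) for A, B nonempty in Z/pZ.
|A| = 2, |B| = 3, p = 19.
CD lower bound = min(19, 2 + 3 - 1) = min(19, 4) = 4.
Compute A + B mod 19 directly:
a = 2: 2+0=2, 2+3=5, 2+8=10
a = 12: 12+0=12, 12+3=15, 12+8=1
A + B = {1, 2, 5, 10, 12, 15}, so |A + B| = 6.
Verify: 6 ≥ 4? Yes ✓.

CD lower bound = 4, actual |A + B| = 6.


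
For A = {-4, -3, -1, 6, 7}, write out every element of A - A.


A - A = {a - a' : a, a' ∈ A}.
Compute a - a' for each ordered pair (a, a'):
a = -4: -4--4=0, -4--3=-1, -4--1=-3, -4-6=-10, -4-7=-11
a = -3: -3--4=1, -3--3=0, -3--1=-2, -3-6=-9, -3-7=-10
a = -1: -1--4=3, -1--3=2, -1--1=0, -1-6=-7, -1-7=-8
a = 6: 6--4=10, 6--3=9, 6--1=7, 6-6=0, 6-7=-1
a = 7: 7--4=11, 7--3=10, 7--1=8, 7-6=1, 7-7=0
Collecting distinct values (and noting 0 appears from a-a):
A - A = {-11, -10, -9, -8, -7, -3, -2, -1, 0, 1, 2, 3, 7, 8, 9, 10, 11}
|A - A| = 17

A - A = {-11, -10, -9, -8, -7, -3, -2, -1, 0, 1, 2, 3, 7, 8, 9, 10, 11}


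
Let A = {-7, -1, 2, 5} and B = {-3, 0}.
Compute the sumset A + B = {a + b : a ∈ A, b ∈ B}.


A + B = {a + b : a ∈ A, b ∈ B}.
Enumerate all |A|·|B| = 4·2 = 8 pairs (a, b) and collect distinct sums.
a = -7: -7+-3=-10, -7+0=-7
a = -1: -1+-3=-4, -1+0=-1
a = 2: 2+-3=-1, 2+0=2
a = 5: 5+-3=2, 5+0=5
Collecting distinct sums: A + B = {-10, -7, -4, -1, 2, 5}
|A + B| = 6

A + B = {-10, -7, -4, -1, 2, 5}


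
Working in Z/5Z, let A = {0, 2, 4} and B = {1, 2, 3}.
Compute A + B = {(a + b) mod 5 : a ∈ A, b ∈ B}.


Work in Z/5Z: reduce every sum a + b modulo 5.
Enumerate all 9 pairs:
a = 0: 0+1=1, 0+2=2, 0+3=3
a = 2: 2+1=3, 2+2=4, 2+3=0
a = 4: 4+1=0, 4+2=1, 4+3=2
Distinct residues collected: {0, 1, 2, 3, 4}
|A + B| = 5 (out of 5 total residues).

A + B = {0, 1, 2, 3, 4}


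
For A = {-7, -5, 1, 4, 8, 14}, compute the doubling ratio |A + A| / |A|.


|A| = 6.
Compute A + A by enumerating all 36 pairs.
A + A = {-14, -12, -10, -6, -4, -3, -1, 1, 2, 3, 5, 7, 8, 9, 12, 15, 16, 18, 22, 28}, so |A + A| = 20.
K = |A + A| / |A| = 20/6 = 10/3 ≈ 3.3333.
Reference: AP of size 6 gives K = 11/6 ≈ 1.8333; a fully generic set of size 6 gives K ≈ 3.5000.

|A| = 6, |A + A| = 20, K = 20/6 = 10/3.


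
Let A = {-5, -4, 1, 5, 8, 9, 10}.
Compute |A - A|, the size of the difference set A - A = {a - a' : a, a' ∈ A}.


A - A = {a - a' : a, a' ∈ A}; |A| = 7.
Bounds: 2|A|-1 ≤ |A - A| ≤ |A|² - |A| + 1, i.e. 13 ≤ |A - A| ≤ 43.
Note: 0 ∈ A - A always (from a - a). The set is symmetric: if d ∈ A - A then -d ∈ A - A.
Enumerate nonzero differences d = a - a' with a > a' (then include -d):
Positive differences: {1, 2, 3, 4, 5, 6, 7, 8, 9, 10, 12, 13, 14, 15}
Full difference set: {0} ∪ (positive diffs) ∪ (negative diffs).
|A - A| = 1 + 2·14 = 29 (matches direct enumeration: 29).

|A - A| = 29


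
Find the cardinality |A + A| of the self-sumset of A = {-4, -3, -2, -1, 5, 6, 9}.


A + A = {a + a' : a, a' ∈ A}; |A| = 7.
General bounds: 2|A| - 1 ≤ |A + A| ≤ |A|(|A|+1)/2, i.e. 13 ≤ |A + A| ≤ 28.
Lower bound 2|A|-1 is attained iff A is an arithmetic progression.
Enumerate sums a + a' for a ≤ a' (symmetric, so this suffices):
a = -4: -4+-4=-8, -4+-3=-7, -4+-2=-6, -4+-1=-5, -4+5=1, -4+6=2, -4+9=5
a = -3: -3+-3=-6, -3+-2=-5, -3+-1=-4, -3+5=2, -3+6=3, -3+9=6
a = -2: -2+-2=-4, -2+-1=-3, -2+5=3, -2+6=4, -2+9=7
a = -1: -1+-1=-2, -1+5=4, -1+6=5, -1+9=8
a = 5: 5+5=10, 5+6=11, 5+9=14
a = 6: 6+6=12, 6+9=15
a = 9: 9+9=18
Distinct sums: {-8, -7, -6, -5, -4, -3, -2, 1, 2, 3, 4, 5, 6, 7, 8, 10, 11, 12, 14, 15, 18}
|A + A| = 21

|A + A| = 21


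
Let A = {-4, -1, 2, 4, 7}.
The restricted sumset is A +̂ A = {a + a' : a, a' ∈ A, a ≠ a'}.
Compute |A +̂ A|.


Restricted sumset: A +̂ A = {a + a' : a ∈ A, a' ∈ A, a ≠ a'}.
Equivalently, take A + A and drop any sum 2a that is achievable ONLY as a + a for a ∈ A (i.e. sums representable only with equal summands).
Enumerate pairs (a, a') with a < a' (symmetric, so each unordered pair gives one sum; this covers all a ≠ a'):
  -4 + -1 = -5
  -4 + 2 = -2
  -4 + 4 = 0
  -4 + 7 = 3
  -1 + 2 = 1
  -1 + 4 = 3
  -1 + 7 = 6
  2 + 4 = 6
  2 + 7 = 9
  4 + 7 = 11
Collected distinct sums: {-5, -2, 0, 1, 3, 6, 9, 11}
|A +̂ A| = 8
(Reference bound: |A +̂ A| ≥ 2|A| - 3 for |A| ≥ 2, with |A| = 5 giving ≥ 7.)

|A +̂ A| = 8


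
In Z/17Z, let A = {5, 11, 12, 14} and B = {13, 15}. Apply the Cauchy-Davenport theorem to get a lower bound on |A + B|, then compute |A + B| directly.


Cauchy-Davenport: |A + B| ≥ min(p, |A| + |B| - 1) for A, B nonempty in Z/pZ.
|A| = 4, |B| = 2, p = 17.
CD lower bound = min(17, 4 + 2 - 1) = min(17, 5) = 5.
Compute A + B mod 17 directly:
a = 5: 5+13=1, 5+15=3
a = 11: 11+13=7, 11+15=9
a = 12: 12+13=8, 12+15=10
a = 14: 14+13=10, 14+15=12
A + B = {1, 3, 7, 8, 9, 10, 12}, so |A + B| = 7.
Verify: 7 ≥ 5? Yes ✓.

CD lower bound = 5, actual |A + B| = 7.


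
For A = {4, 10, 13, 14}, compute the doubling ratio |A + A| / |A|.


|A| = 4.
Compute A + A by enumerating all 16 pairs.
A + A = {8, 14, 17, 18, 20, 23, 24, 26, 27, 28}, so |A + A| = 10.
K = |A + A| / |A| = 10/4 = 5/2 ≈ 2.5000.
Reference: AP of size 4 gives K = 7/4 ≈ 1.7500; a fully generic set of size 4 gives K ≈ 2.5000.

|A| = 4, |A + A| = 10, K = 10/4 = 5/2.


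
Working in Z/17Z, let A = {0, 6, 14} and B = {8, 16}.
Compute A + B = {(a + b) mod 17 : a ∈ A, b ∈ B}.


Work in Z/17Z: reduce every sum a + b modulo 17.
Enumerate all 6 pairs:
a = 0: 0+8=8, 0+16=16
a = 6: 6+8=14, 6+16=5
a = 14: 14+8=5, 14+16=13
Distinct residues collected: {5, 8, 13, 14, 16}
|A + B| = 5 (out of 17 total residues).

A + B = {5, 8, 13, 14, 16}


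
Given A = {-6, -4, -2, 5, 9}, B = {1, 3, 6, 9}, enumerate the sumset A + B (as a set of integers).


A + B = {a + b : a ∈ A, b ∈ B}.
Enumerate all |A|·|B| = 5·4 = 20 pairs (a, b) and collect distinct sums.
a = -6: -6+1=-5, -6+3=-3, -6+6=0, -6+9=3
a = -4: -4+1=-3, -4+3=-1, -4+6=2, -4+9=5
a = -2: -2+1=-1, -2+3=1, -2+6=4, -2+9=7
a = 5: 5+1=6, 5+3=8, 5+6=11, 5+9=14
a = 9: 9+1=10, 9+3=12, 9+6=15, 9+9=18
Collecting distinct sums: A + B = {-5, -3, -1, 0, 1, 2, 3, 4, 5, 6, 7, 8, 10, 11, 12, 14, 15, 18}
|A + B| = 18

A + B = {-5, -3, -1, 0, 1, 2, 3, 4, 5, 6, 7, 8, 10, 11, 12, 14, 15, 18}


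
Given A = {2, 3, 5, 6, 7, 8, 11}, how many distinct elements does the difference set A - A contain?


A - A = {a - a' : a, a' ∈ A}; |A| = 7.
Bounds: 2|A|-1 ≤ |A - A| ≤ |A|² - |A| + 1, i.e. 13 ≤ |A - A| ≤ 43.
Note: 0 ∈ A - A always (from a - a). The set is symmetric: if d ∈ A - A then -d ∈ A - A.
Enumerate nonzero differences d = a - a' with a > a' (then include -d):
Positive differences: {1, 2, 3, 4, 5, 6, 8, 9}
Full difference set: {0} ∪ (positive diffs) ∪ (negative diffs).
|A - A| = 1 + 2·8 = 17 (matches direct enumeration: 17).

|A - A| = 17


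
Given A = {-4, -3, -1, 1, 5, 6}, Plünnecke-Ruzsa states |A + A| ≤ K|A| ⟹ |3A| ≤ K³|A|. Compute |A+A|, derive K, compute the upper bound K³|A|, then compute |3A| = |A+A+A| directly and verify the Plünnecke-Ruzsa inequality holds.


|A| = 6.
Step 1: Compute A + A by enumerating all 36 pairs.
A + A = {-8, -7, -6, -5, -4, -3, -2, 0, 1, 2, 3, 4, 5, 6, 7, 10, 11, 12}, so |A + A| = 18.
Step 2: Doubling constant K = |A + A|/|A| = 18/6 = 18/6 ≈ 3.0000.
Step 3: Plünnecke-Ruzsa gives |3A| ≤ K³·|A| = (3.0000)³ · 6 ≈ 162.0000.
Step 4: Compute 3A = A + A + A directly by enumerating all triples (a,b,c) ∈ A³; |3A| = 30.
Step 5: Check 30 ≤ 162.0000? Yes ✓.

K = 18/6, Plünnecke-Ruzsa bound K³|A| ≈ 162.0000, |3A| = 30, inequality holds.


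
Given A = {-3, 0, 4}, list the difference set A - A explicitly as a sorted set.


A - A = {a - a' : a, a' ∈ A}.
Compute a - a' for each ordered pair (a, a'):
a = -3: -3--3=0, -3-0=-3, -3-4=-7
a = 0: 0--3=3, 0-0=0, 0-4=-4
a = 4: 4--3=7, 4-0=4, 4-4=0
Collecting distinct values (and noting 0 appears from a-a):
A - A = {-7, -4, -3, 0, 3, 4, 7}
|A - A| = 7

A - A = {-7, -4, -3, 0, 3, 4, 7}


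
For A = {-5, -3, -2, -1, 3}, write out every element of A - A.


A - A = {a - a' : a, a' ∈ A}.
Compute a - a' for each ordered pair (a, a'):
a = -5: -5--5=0, -5--3=-2, -5--2=-3, -5--1=-4, -5-3=-8
a = -3: -3--5=2, -3--3=0, -3--2=-1, -3--1=-2, -3-3=-6
a = -2: -2--5=3, -2--3=1, -2--2=0, -2--1=-1, -2-3=-5
a = -1: -1--5=4, -1--3=2, -1--2=1, -1--1=0, -1-3=-4
a = 3: 3--5=8, 3--3=6, 3--2=5, 3--1=4, 3-3=0
Collecting distinct values (and noting 0 appears from a-a):
A - A = {-8, -6, -5, -4, -3, -2, -1, 0, 1, 2, 3, 4, 5, 6, 8}
|A - A| = 15

A - A = {-8, -6, -5, -4, -3, -2, -1, 0, 1, 2, 3, 4, 5, 6, 8}


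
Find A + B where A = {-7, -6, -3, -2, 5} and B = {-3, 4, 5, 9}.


A + B = {a + b : a ∈ A, b ∈ B}.
Enumerate all |A|·|B| = 5·4 = 20 pairs (a, b) and collect distinct sums.
a = -7: -7+-3=-10, -7+4=-3, -7+5=-2, -7+9=2
a = -6: -6+-3=-9, -6+4=-2, -6+5=-1, -6+9=3
a = -3: -3+-3=-6, -3+4=1, -3+5=2, -3+9=6
a = -2: -2+-3=-5, -2+4=2, -2+5=3, -2+9=7
a = 5: 5+-3=2, 5+4=9, 5+5=10, 5+9=14
Collecting distinct sums: A + B = {-10, -9, -6, -5, -3, -2, -1, 1, 2, 3, 6, 7, 9, 10, 14}
|A + B| = 15

A + B = {-10, -9, -6, -5, -3, -2, -1, 1, 2, 3, 6, 7, 9, 10, 14}


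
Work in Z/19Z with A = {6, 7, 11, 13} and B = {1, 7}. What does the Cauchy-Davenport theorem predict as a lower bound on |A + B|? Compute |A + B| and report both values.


Cauchy-Davenport: |A + B| ≥ min(p, |A| + |B| - 1) for A, B nonempty in Z/pZ.
|A| = 4, |B| = 2, p = 19.
CD lower bound = min(19, 4 + 2 - 1) = min(19, 5) = 5.
Compute A + B mod 19 directly:
a = 6: 6+1=7, 6+7=13
a = 7: 7+1=8, 7+7=14
a = 11: 11+1=12, 11+7=18
a = 13: 13+1=14, 13+7=1
A + B = {1, 7, 8, 12, 13, 14, 18}, so |A + B| = 7.
Verify: 7 ≥ 5? Yes ✓.

CD lower bound = 5, actual |A + B| = 7.


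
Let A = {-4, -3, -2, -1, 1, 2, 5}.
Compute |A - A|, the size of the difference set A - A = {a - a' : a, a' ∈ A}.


A - A = {a - a' : a, a' ∈ A}; |A| = 7.
Bounds: 2|A|-1 ≤ |A - A| ≤ |A|² - |A| + 1, i.e. 13 ≤ |A - A| ≤ 43.
Note: 0 ∈ A - A always (from a - a). The set is symmetric: if d ∈ A - A then -d ∈ A - A.
Enumerate nonzero differences d = a - a' with a > a' (then include -d):
Positive differences: {1, 2, 3, 4, 5, 6, 7, 8, 9}
Full difference set: {0} ∪ (positive diffs) ∪ (negative diffs).
|A - A| = 1 + 2·9 = 19 (matches direct enumeration: 19).

|A - A| = 19


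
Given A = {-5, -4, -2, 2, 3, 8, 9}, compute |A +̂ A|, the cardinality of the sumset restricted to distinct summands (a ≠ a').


Restricted sumset: A +̂ A = {a + a' : a ∈ A, a' ∈ A, a ≠ a'}.
Equivalently, take A + A and drop any sum 2a that is achievable ONLY as a + a for a ∈ A (i.e. sums representable only with equal summands).
Enumerate pairs (a, a') with a < a' (symmetric, so each unordered pair gives one sum; this covers all a ≠ a'):
  -5 + -4 = -9
  -5 + -2 = -7
  -5 + 2 = -3
  -5 + 3 = -2
  -5 + 8 = 3
  -5 + 9 = 4
  -4 + -2 = -6
  -4 + 2 = -2
  -4 + 3 = -1
  -4 + 8 = 4
  -4 + 9 = 5
  -2 + 2 = 0
  -2 + 3 = 1
  -2 + 8 = 6
  -2 + 9 = 7
  2 + 3 = 5
  2 + 8 = 10
  2 + 9 = 11
  3 + 8 = 11
  3 + 9 = 12
  8 + 9 = 17
Collected distinct sums: {-9, -7, -6, -3, -2, -1, 0, 1, 3, 4, 5, 6, 7, 10, 11, 12, 17}
|A +̂ A| = 17
(Reference bound: |A +̂ A| ≥ 2|A| - 3 for |A| ≥ 2, with |A| = 7 giving ≥ 11.)

|A +̂ A| = 17


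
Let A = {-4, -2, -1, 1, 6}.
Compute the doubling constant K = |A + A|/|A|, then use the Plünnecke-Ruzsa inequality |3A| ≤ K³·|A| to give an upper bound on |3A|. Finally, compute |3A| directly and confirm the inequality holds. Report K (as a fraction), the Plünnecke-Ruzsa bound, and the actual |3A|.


|A| = 5.
Step 1: Compute A + A by enumerating all 25 pairs.
A + A = {-8, -6, -5, -4, -3, -2, -1, 0, 2, 4, 5, 7, 12}, so |A + A| = 13.
Step 2: Doubling constant K = |A + A|/|A| = 13/5 = 13/5 ≈ 2.6000.
Step 3: Plünnecke-Ruzsa gives |3A| ≤ K³·|A| = (2.6000)³ · 5 ≈ 87.8800.
Step 4: Compute 3A = A + A + A directly by enumerating all triples (a,b,c) ∈ A³; |3A| = 23.
Step 5: Check 23 ≤ 87.8800? Yes ✓.

K = 13/5, Plünnecke-Ruzsa bound K³|A| ≈ 87.8800, |3A| = 23, inequality holds.


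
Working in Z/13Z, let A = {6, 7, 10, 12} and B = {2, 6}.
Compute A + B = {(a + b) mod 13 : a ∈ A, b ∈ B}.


Work in Z/13Z: reduce every sum a + b modulo 13.
Enumerate all 8 pairs:
a = 6: 6+2=8, 6+6=12
a = 7: 7+2=9, 7+6=0
a = 10: 10+2=12, 10+6=3
a = 12: 12+2=1, 12+6=5
Distinct residues collected: {0, 1, 3, 5, 8, 9, 12}
|A + B| = 7 (out of 13 total residues).

A + B = {0, 1, 3, 5, 8, 9, 12}


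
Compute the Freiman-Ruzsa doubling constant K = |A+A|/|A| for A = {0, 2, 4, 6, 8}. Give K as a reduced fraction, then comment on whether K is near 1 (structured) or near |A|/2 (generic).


|A| = 5.
Compute A + A by enumerating all 25 pairs.
A + A = {0, 2, 4, 6, 8, 10, 12, 14, 16}, so |A + A| = 9.
K = |A + A| / |A| = 9/5 (already in lowest terms) ≈ 1.8000.
Reference: AP of size 5 gives K = 9/5 ≈ 1.8000; a fully generic set of size 5 gives K ≈ 3.0000.

|A| = 5, |A + A| = 9, K = 9/5.


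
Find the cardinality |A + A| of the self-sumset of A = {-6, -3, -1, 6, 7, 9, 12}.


A + A = {a + a' : a, a' ∈ A}; |A| = 7.
General bounds: 2|A| - 1 ≤ |A + A| ≤ |A|(|A|+1)/2, i.e. 13 ≤ |A + A| ≤ 28.
Lower bound 2|A|-1 is attained iff A is an arithmetic progression.
Enumerate sums a + a' for a ≤ a' (symmetric, so this suffices):
a = -6: -6+-6=-12, -6+-3=-9, -6+-1=-7, -6+6=0, -6+7=1, -6+9=3, -6+12=6
a = -3: -3+-3=-6, -3+-1=-4, -3+6=3, -3+7=4, -3+9=6, -3+12=9
a = -1: -1+-1=-2, -1+6=5, -1+7=6, -1+9=8, -1+12=11
a = 6: 6+6=12, 6+7=13, 6+9=15, 6+12=18
a = 7: 7+7=14, 7+9=16, 7+12=19
a = 9: 9+9=18, 9+12=21
a = 12: 12+12=24
Distinct sums: {-12, -9, -7, -6, -4, -2, 0, 1, 3, 4, 5, 6, 8, 9, 11, 12, 13, 14, 15, 16, 18, 19, 21, 24}
|A + A| = 24

|A + A| = 24


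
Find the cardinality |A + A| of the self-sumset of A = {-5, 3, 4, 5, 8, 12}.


A + A = {a + a' : a, a' ∈ A}; |A| = 6.
General bounds: 2|A| - 1 ≤ |A + A| ≤ |A|(|A|+1)/2, i.e. 11 ≤ |A + A| ≤ 21.
Lower bound 2|A|-1 is attained iff A is an arithmetic progression.
Enumerate sums a + a' for a ≤ a' (symmetric, so this suffices):
a = -5: -5+-5=-10, -5+3=-2, -5+4=-1, -5+5=0, -5+8=3, -5+12=7
a = 3: 3+3=6, 3+4=7, 3+5=8, 3+8=11, 3+12=15
a = 4: 4+4=8, 4+5=9, 4+8=12, 4+12=16
a = 5: 5+5=10, 5+8=13, 5+12=17
a = 8: 8+8=16, 8+12=20
a = 12: 12+12=24
Distinct sums: {-10, -2, -1, 0, 3, 6, 7, 8, 9, 10, 11, 12, 13, 15, 16, 17, 20, 24}
|A + A| = 18

|A + A| = 18


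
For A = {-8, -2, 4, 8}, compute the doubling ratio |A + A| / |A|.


|A| = 4.
Compute A + A by enumerating all 16 pairs.
A + A = {-16, -10, -4, 0, 2, 6, 8, 12, 16}, so |A + A| = 9.
K = |A + A| / |A| = 9/4 (already in lowest terms) ≈ 2.2500.
Reference: AP of size 4 gives K = 7/4 ≈ 1.7500; a fully generic set of size 4 gives K ≈ 2.5000.

|A| = 4, |A + A| = 9, K = 9/4.


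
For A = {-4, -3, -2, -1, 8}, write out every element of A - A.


A - A = {a - a' : a, a' ∈ A}.
Compute a - a' for each ordered pair (a, a'):
a = -4: -4--4=0, -4--3=-1, -4--2=-2, -4--1=-3, -4-8=-12
a = -3: -3--4=1, -3--3=0, -3--2=-1, -3--1=-2, -3-8=-11
a = -2: -2--4=2, -2--3=1, -2--2=0, -2--1=-1, -2-8=-10
a = -1: -1--4=3, -1--3=2, -1--2=1, -1--1=0, -1-8=-9
a = 8: 8--4=12, 8--3=11, 8--2=10, 8--1=9, 8-8=0
Collecting distinct values (and noting 0 appears from a-a):
A - A = {-12, -11, -10, -9, -3, -2, -1, 0, 1, 2, 3, 9, 10, 11, 12}
|A - A| = 15

A - A = {-12, -11, -10, -9, -3, -2, -1, 0, 1, 2, 3, 9, 10, 11, 12}


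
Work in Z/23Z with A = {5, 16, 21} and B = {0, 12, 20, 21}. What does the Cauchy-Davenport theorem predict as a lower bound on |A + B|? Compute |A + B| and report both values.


Cauchy-Davenport: |A + B| ≥ min(p, |A| + |B| - 1) for A, B nonempty in Z/pZ.
|A| = 3, |B| = 4, p = 23.
CD lower bound = min(23, 3 + 4 - 1) = min(23, 6) = 6.
Compute A + B mod 23 directly:
a = 5: 5+0=5, 5+12=17, 5+20=2, 5+21=3
a = 16: 16+0=16, 16+12=5, 16+20=13, 16+21=14
a = 21: 21+0=21, 21+12=10, 21+20=18, 21+21=19
A + B = {2, 3, 5, 10, 13, 14, 16, 17, 18, 19, 21}, so |A + B| = 11.
Verify: 11 ≥ 6? Yes ✓.

CD lower bound = 6, actual |A + B| = 11.
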